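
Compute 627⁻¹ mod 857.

By the extended Euclidean algorithm:
857 = 1×627 + 230
627 = 2×230 + 167
230 = 1×167 + 63
167 = 2×63 + 41
63 = 1×41 + 22
41 = 1×22 + 19
22 = 1×19 + 3
19 = 6×3 + 1
3 = 3×1 + 0
gcd(627, 857) = 1, so the inverse exists.
Back-substitute for 1:
1 = 1×19 − 6×3
  = −6×22 + 7×19
  = 7×41 − 13×22
  = −13×63 + 20×41
  = 20×167 − 53×63
  = −53×230 + 73×167
  = 73×627 − 199×230
  = −199×857 + 272×627
So 627⁻¹ ≡ 272 (mod 857).

272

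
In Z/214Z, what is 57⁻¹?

199

214 = 3×57 + 43
57 = 1×43 + 14
43 = 3×14 + 1
14 = 14×1 + 0
gcd(57, 214) = 1, so the inverse exists.
Bézout: 1 = 4×214 − 15×57.
So 57⁻¹ ≡ −15 ≡ 199 (mod 214).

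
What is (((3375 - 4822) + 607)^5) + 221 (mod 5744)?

957

3375 - 4822 = -1447 ≡ 4297 (mod 5744)
4297 + 607 = 4904
(4904)^5 ≡ 736 (mod 5744)
736 + 221 = 957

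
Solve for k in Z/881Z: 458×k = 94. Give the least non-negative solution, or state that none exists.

685

gcd(458, 881) = 1, so a unique solution mod 881 exists.
458⁻¹ ≡ 579 (mod 881).
k ≡ 579×94 ≡ 685 (mod 881).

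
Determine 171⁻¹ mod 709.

709 = 4·171 + 25
171 = 6·25 + 21
25 = 1·21 + 4
21 = 5·4 + 1
4 = 4·1 + 0
gcd(171, 709) = 1, so the inverse exists.
Back-substitute for 1:
1 = 1·21 − 5·4
  = −5·25 + 6·21
  = 6·171 − 41·25
  = −41·709 + 170·171
So 171⁻¹ ≡ 170 (mod 709).

170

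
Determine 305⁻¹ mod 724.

724 = 2×305 + 114
305 = 2×114 + 77
114 = 1×77 + 37
77 = 2×37 + 3
37 = 12×3 + 1
3 = 3×1 + 0
gcd(305, 724) = 1, so the inverse exists.
Back-substitute for 1:
1 = 1×37 − 12×3
  = −12×77 + 25×37
  = 25×114 − 37×77
  = −37×305 + 99×114
  = 99×724 − 235×305
So 305⁻¹ ≡ −235 ≡ 489 (mod 724).

489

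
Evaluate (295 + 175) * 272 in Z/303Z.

295 + 175 = 470 ≡ 167 (mod 303)
167 * 272 = 45424 ≡ 277 (mod 303)

277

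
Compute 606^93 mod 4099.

Using repeated squaring:
93 in binary is 1011101, i.e. 93 = 64 + 16 + 8 + 4 + 1.
606^1 ≡ 606 (mod 4099)
606^2 ≡ 606^2 = 367236 ≡ 2425 (mod 4099)
606^4 ≡ 2425^2 = 5880625 ≡ 2659 (mod 4099)
606^8 ≡ 2659^2 = 7070281 ≡ 3605 (mod 4099)
606^16 ≡ 3605^2 = 12996025 ≡ 2195 (mod 4099)
606^32 ≡ 2195^2 = 4818025 ≡ 1700 (mod 4099)
606^64 ≡ 1700^2 = 2890000 ≡ 205 (mod 4099)
606^93 = 606^64 · 606^16 · 606^8 · 606^4 · 606^1 ≡ 205 · 2195 · 3605 · 2659 · 606 (mod 4099).
Accumulate the product:
205 · 2195 = 449975 ≡ 3184
3184 · 3605 = 11478320 ≡ 1120
1120 · 2659 = 2978080 ≡ 2206
2206 · 606 = 1336836 ≡ 562

562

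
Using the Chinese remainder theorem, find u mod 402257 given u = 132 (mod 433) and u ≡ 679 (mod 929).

433⁻¹ mod 929: 433×811 ≡ 1 (mod 929), so 433⁻¹ ≡ 811.
u = 132 + 433×((679 − 132)×811 mod 929) = 132 + 433×484 = 209704.

209704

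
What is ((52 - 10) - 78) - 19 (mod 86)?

31

52 - 10 = 42
42 - 78 = -36 ≡ 50 (mod 86)
50 - 19 = 31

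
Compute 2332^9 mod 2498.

1168

9 in binary is 1001, i.e. 9 = 8 + 1.
2332^1 ≡ 2332 (mod 2498)
2332^2 ≡ 2332^2 = 5438224 ≡ 78 (mod 2498)
2332^4 ≡ 78^2 = 6084 ≡ 1088 (mod 2498)
2332^8 ≡ 1088^2 = 1183744 ≡ 2190 (mod 2498)
2332^9 = 2332^8 × 2332^1 ≡ 2190 × 2332 (mod 2498).
2190 × 2332 = 5107080 ≡ 1168 (mod 2498).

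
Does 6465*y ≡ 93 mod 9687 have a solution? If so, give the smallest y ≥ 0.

2781

gcd(6465, 9687) = 3, and 3 | 93, so solutions exist.
Divide through by 3: 2155*y = 31 (mod 3229).
2155⁻¹ ≡ 923 (mod 3229).
y ≡ 923*31 ≡ 2781 (mod 3229).
The smallest non-negative solution is y = 2781.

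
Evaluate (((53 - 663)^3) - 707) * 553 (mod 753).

735

53 - 663 = -610 ≡ 143 (mod 753)
(143)^3 ≡ 308 (mod 753)
308 - 707 = -399 ≡ 354 (mod 753)
354 * 553 = 195762 ≡ 735 (mod 753)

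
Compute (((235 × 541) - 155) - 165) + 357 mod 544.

235 × 541 = 127135 ≡ 383 (mod 544)
383 - 155 = 228
228 - 165 = 63
63 + 357 = 420

420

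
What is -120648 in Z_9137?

7270

-120648 = -14·9137 + 7270, so -120648 ≡ 7270 (mod 9137).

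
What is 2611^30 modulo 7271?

6678

Compute successive squares:
30 in binary is 11110, i.e. 30 = 16 + 8 + 4 + 2.
2611^1 ≡ 2611 (mod 7271)
2611^2 ≡ 2611^2 = 6817321 ≡ 4394 (mod 7271)
2611^4 ≡ 4394^2 = 19307236 ≡ 2731 (mod 7271)
2611^8 ≡ 2731^2 = 7458361 ≡ 5586 (mod 7271)
2611^16 ≡ 5586^2 = 31203396 ≡ 3535 (mod 7271)
2611^30 = 2611^16 * 2611^8 * 2611^4 * 2611^2 ≡ 3535 * 5586 * 2731 * 4394 (mod 7271).
Accumulate the product:
3535 * 5586 = 19746510 ≡ 5745
5745 * 2731 = 15689595 ≡ 6048
6048 * 4394 = 26574912 ≡ 6678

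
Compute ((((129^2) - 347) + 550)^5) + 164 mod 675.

(129)^2 ≡ 441 (mod 675)
441 - 347 = 94
94 + 550 = 644
(644)^5 ≡ 299 (mod 675)
299 + 164 = 463

463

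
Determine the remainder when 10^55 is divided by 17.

5

Compute successive squares:
55 in binary is 110111, i.e. 55 = 32 + 16 + 4 + 2 + 1.
10^1 ≡ 10 (mod 17)
10^2 ≡ 10^2 = 100 ≡ 15 (mod 17)
10^4 ≡ 15^2 = 225 ≡ 4 (mod 17)
10^8 ≡ 4^2 = 16 (mod 17)
10^16 ≡ 16^2 = 256 ≡ 1 (mod 17)
10^32 ≡ 1^2 = 1 (mod 17)
10^55 = 10^32 × 10^16 × 10^4 × 10^2 × 10^1 ≡ 1 × 1 × 4 × 15 × 10 (mod 17).
Accumulate the product:
1 × 1 = 1
1 × 4 = 4
4 × 15 = 60 ≡ 9
9 × 10 = 90 ≡ 5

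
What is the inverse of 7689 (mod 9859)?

Run the extended Euclidean algorithm:
9859 = 1·7689 + 2170
7689 = 3·2170 + 1179
2170 = 1·1179 + 991
1179 = 1·991 + 188
991 = 5·188 + 51
188 = 3·51 + 35
51 = 1·35 + 16
35 = 2·16 + 3
16 = 5·3 + 1
3 = 3·1 + 0
gcd(7689, 9859) = 1, so the inverse exists.
Bézout: 1 = 2413·9859 − 3094·7689.
So 7689⁻¹ ≡ −3094 ≡ 6765 (mod 9859).

6765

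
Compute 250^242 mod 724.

468

Compute successive squares:
242 in binary is 11110010, i.e. 242 = 128 + 64 + 32 + 16 + 2.
250^1 ≡ 250 (mod 724)
250^2 ≡ 250^2 = 62500 ≡ 236 (mod 724)
250^4 ≡ 236^2 = 55696 ≡ 672 (mod 724)
250^8 ≡ 672^2 = 451584 ≡ 532 (mod 724)
250^16 ≡ 532^2 = 283024 ≡ 664 (mod 724)
250^32 ≡ 664^2 = 440896 ≡ 704 (mod 724)
250^64 ≡ 704^2 = 495616 ≡ 400 (mod 724)
250^128 ≡ 400^2 = 160000 ≡ 720 (mod 724)
250^242 = 250^128 * 250^64 * 250^32 * 250^16 * 250^2 ≡ 720 * 400 * 704 * 664 * 236 (mod 724).
Accumulate the product:
720 * 400 = 288000 ≡ 572
572 * 704 = 402688 ≡ 144
144 * 664 = 95616 ≡ 48
48 * 236 = 11328 ≡ 468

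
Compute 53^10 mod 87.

49

10 in binary is 1010, i.e. 10 = 8 + 2.
53^1 ≡ 53 (mod 87)
53^2 ≡ 53^2 = 2809 ≡ 25 (mod 87)
53^4 ≡ 25^2 = 625 ≡ 16 (mod 87)
53^8 ≡ 16^2 = 256 ≡ 82 (mod 87)
53^10 = 53^8 · 53^2 ≡ 82 · 25 (mod 87).
82 · 25 = 2050 ≡ 49 (mod 87).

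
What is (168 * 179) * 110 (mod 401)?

168 * 179 = 30072 ≡ 398 (mod 401)
398 * 110 = 43780 ≡ 71 (mod 401)

71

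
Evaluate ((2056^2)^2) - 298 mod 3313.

259

(2056)^2 ≡ 3061 (mod 3313)
(3061)^2 ≡ 557 (mod 3313)
557 - 298 = 259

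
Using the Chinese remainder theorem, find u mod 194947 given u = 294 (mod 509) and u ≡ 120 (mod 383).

509⁻¹ mod 383: 509*76 ≡ 1 (mod 383), so 509⁻¹ ≡ 76.
u = 294 + 509*((120 − 294)*76 mod 383) = 294 + 509*181 = 92423.

92423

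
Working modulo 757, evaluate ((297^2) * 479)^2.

112

(297)^2 ≡ 397 (mod 757)
397 * 479 = 190163 ≡ 156 (mod 757)
(156)^2 ≡ 112 (mod 757)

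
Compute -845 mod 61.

-845 = -14×61 + 9, so -845 ≡ 9 (mod 61).

9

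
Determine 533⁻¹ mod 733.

722

733 = 1*533 + 200
533 = 2*200 + 133
200 = 1*133 + 67
133 = 1*67 + 66
67 = 1*66 + 1
66 = 66*1 + 0
gcd(533, 733) = 1, so the inverse exists.
Bézout: 1 = 8*733 − 11*533.
So 533⁻¹ ≡ −11 ≡ 722 (mod 733).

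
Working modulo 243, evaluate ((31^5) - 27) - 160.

162

(31)^5 ≡ 106 (mod 243)
106 - 27 = 79
79 - 160 = -81 ≡ 162 (mod 243)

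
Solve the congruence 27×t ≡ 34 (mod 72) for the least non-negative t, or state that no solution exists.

no solution

gcd(27, 72) = 9, and 9 does not divide 34.
So the congruence has no solution.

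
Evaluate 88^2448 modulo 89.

Compute successive squares:
88^1 ≡ 88 (mod 89)
88^2 ≡ 88^2 = 7744 ≡ 1 (mod 89)
88^4 ≡ 1^2 = 1 (mod 89)
88^8 ≡ 1^2 = 1 (mod 89)
88^16 ≡ 1^2 = 1 (mod 89)
88^32 ≡ 1^2 = 1 (mod 89)
88^64 ≡ 1^2 = 1 (mod 89)
88^128 ≡ 1^2 = 1 (mod 89)
88^256 ≡ 1^2 = 1 (mod 89)
88^512 ≡ 1^2 = 1 (mod 89)
88^1024 ≡ 1^2 = 1 (mod 89)
88^2048 ≡ 1^2 = 1 (mod 89)
88^2448 = 88^2048 · 88^256 · 88^128 · 88^16 ≡ 1 · 1 · 1 · 1 (mod 89).
Accumulate the product:
1 · 1 = 1
1 · 1 = 1
1 · 1 = 1

1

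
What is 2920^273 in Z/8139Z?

8071

273 in binary is 100010001, i.e. 273 = 256 + 16 + 1.
2920^1 ≡ 2920 (mod 8139)
2920^2 ≡ 2920^2 = 8526400 ≡ 4867 (mod 8139)
2920^4 ≡ 4867^2 = 23687689 ≡ 3199 (mod 8139)
2920^8 ≡ 3199^2 = 10233601 ≡ 2878 (mod 8139)
2920^16 ≡ 2878^2 = 8282884 ≡ 5521 (mod 8139)
2920^32 ≡ 5521^2 = 30481441 ≡ 886 (mod 8139)
2920^64 ≡ 886^2 = 784996 ≡ 3652 (mod 8139)
2920^128 ≡ 3652^2 = 13337104 ≡ 5422 (mod 8139)
2920^256 ≡ 5422^2 = 29398084 ≡ 16 (mod 8139)
2920^273 = 2920^256 · 2920^16 · 2920^1 ≡ 16 · 5521 · 2920 (mod 8139).
Accumulate the product:
16 · 5521 = 88336 ≡ 6946
6946 · 2920 = 20282320 ≡ 8071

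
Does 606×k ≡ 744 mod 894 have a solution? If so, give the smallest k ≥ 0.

gcd(606, 894) = 6, and 6 | 744, so solutions exist.
Divide through by 6: 101×k ≡ 124 mod 149.
101⁻¹ ≡ 90 (mod 149).
k ≡ 90×124 ≡ 134 (mod 149).
The smallest non-negative solution is k = 134.

134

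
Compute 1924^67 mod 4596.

Using repeated squaring:
67 in binary is 1000011, i.e. 67 = 64 + 2 + 1.
1924^1 ≡ 1924 (mod 4596)
1924^2 ≡ 1924^2 = 3701776 ≡ 1996 (mod 4596)
1924^4 ≡ 1996^2 = 3984016 ≡ 3880 (mod 4596)
1924^8 ≡ 3880^2 = 15054400 ≡ 2500 (mod 4596)
1924^16 ≡ 2500^2 = 6250000 ≡ 4036 (mod 4596)
1924^32 ≡ 4036^2 = 16289296 ≡ 1072 (mod 4596)
1924^64 ≡ 1072^2 = 1149184 ≡ 184 (mod 4596)
1924^67 = 1924^64 · 1924^2 · 1924^1 ≡ 184 · 1996 · 1924 (mod 4596).
Accumulate the product:
184 · 1996 = 367264 ≡ 4180
4180 · 1924 = 8042320 ≡ 3916

3916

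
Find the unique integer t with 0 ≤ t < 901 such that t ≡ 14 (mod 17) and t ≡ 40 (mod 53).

17⁻¹ mod 53: 17×25 ≡ 1 (mod 53), so 17⁻¹ ≡ 25.
t = 14 + 17×((40 − 14)×25 mod 53) = 14 + 17×14 = 252.

252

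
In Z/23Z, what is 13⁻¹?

Run the extended Euclidean algorithm:
23 = 1·13 + 10
13 = 1·10 + 3
10 = 3·3 + 1
3 = 3·1 + 0
gcd(13, 23) = 1, so the inverse exists.
Back-substitute for 1:
1 = 1·10 − 3·3
  = −3·13 + 4·10
  = 4·23 − 7·13
So 13⁻¹ ≡ −7 ≡ 16 (mod 23).

16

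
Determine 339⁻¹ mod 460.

460 = 1×339 + 121
339 = 2×121 + 97
121 = 1×97 + 24
97 = 4×24 + 1
24 = 24×1 + 0
gcd(339, 460) = 1, so the inverse exists.
Back-substitute for 1:
1 = 1×97 − 4×24
  = −4×121 + 5×97
  = 5×339 − 14×121
  = −14×460 + 19×339
So 339⁻¹ ≡ 19 (mod 460).

19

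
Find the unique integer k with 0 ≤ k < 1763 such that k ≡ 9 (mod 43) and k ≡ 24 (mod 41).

1213

43⁻¹ mod 41: 43*21 ≡ 1 (mod 41), so 43⁻¹ ≡ 21.
k = 9 + 43*((24 − 9)*21 mod 41) = 9 + 43*28 = 1213.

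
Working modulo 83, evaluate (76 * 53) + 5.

76 * 53 = 4028 ≡ 44 (mod 83)
44 + 5 = 49

49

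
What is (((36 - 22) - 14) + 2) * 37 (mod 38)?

36

36 - 22 = 14
14 - 14 = 0
0 + 2 = 2
2 * 37 = 74 ≡ 36 (mod 38)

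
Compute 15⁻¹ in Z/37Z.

Run the extended Euclidean algorithm:
37 = 2·15 + 7
15 = 2·7 + 1
7 = 7·1 + 0
gcd(15, 37) = 1, so the inverse exists.
Back-substitute for 1:
1 = 1·15 − 2·7
  = −2·37 + 5·15
So 15⁻¹ ≡ 5 (mod 37).

5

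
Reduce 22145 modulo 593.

22145 = 37·593 + 204, so 22145 ≡ 204 (mod 593).

204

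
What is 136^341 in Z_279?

136^1 ≡ 136 (mod 279)
136^2 ≡ 136^2 = 18496 ≡ 82 (mod 279)
136^4 ≡ 82^2 = 6724 ≡ 28 (mod 279)
136^8 ≡ 28^2 = 784 ≡ 226 (mod 279)
136^16 ≡ 226^2 = 51076 ≡ 19 (mod 279)
136^32 ≡ 19^2 = 361 ≡ 82 (mod 279)
136^64 ≡ 82^2 = 6724 ≡ 28 (mod 279)
136^128 ≡ 28^2 = 784 ≡ 226 (mod 279)
136^256 ≡ 226^2 = 51076 ≡ 19 (mod 279)
136^341 = 136^256 × 136^64 × 136^16 × 136^4 × 136^1 ≡ 19 × 28 × 19 × 28 × 136 (mod 279).
Accumulate the product:
19 × 28 = 532 ≡ 253
253 × 19 = 4807 ≡ 64
64 × 28 = 1792 ≡ 118
118 × 136 = 16048 ≡ 145

145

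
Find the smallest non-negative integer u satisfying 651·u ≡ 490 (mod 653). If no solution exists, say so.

gcd(651, 653) = 1, so a unique solution mod 653 exists.
651⁻¹ ≡ 326 (mod 653).
u ≡ 326·490 ≡ 408 (mod 653).

408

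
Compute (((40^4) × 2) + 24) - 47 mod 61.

3

(40)^4 ≡ 13 (mod 61)
13 × 2 = 26
26 + 24 = 50
50 - 47 = 3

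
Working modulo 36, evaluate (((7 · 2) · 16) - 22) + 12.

7 · 2 = 14
14 · 16 = 224 ≡ 8 (mod 36)
8 - 22 = -14 ≡ 22 (mod 36)
22 + 12 = 34

34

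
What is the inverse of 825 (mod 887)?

701

Apply the Euclidean algorithm and back-substitute:
887 = 1×825 + 62
825 = 13×62 + 19
62 = 3×19 + 5
19 = 3×5 + 4
5 = 1×4 + 1
4 = 4×1 + 0
gcd(825, 887) = 1, so the inverse exists.
Bézout: 1 = 173×887 − 186×825.
So 825⁻¹ ≡ −186 ≡ 701 (mod 887).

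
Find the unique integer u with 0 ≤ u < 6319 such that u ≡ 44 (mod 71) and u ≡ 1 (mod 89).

2671

71⁻¹ mod 89: 71·84 ≡ 1 (mod 89), so 71⁻¹ ≡ 84.
u = 44 + 71·((1 − 44)·84 mod 89) = 44 + 71·37 = 2671.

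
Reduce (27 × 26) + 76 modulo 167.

27 × 26 = 702 ≡ 34 (mod 167)
34 + 76 = 110

110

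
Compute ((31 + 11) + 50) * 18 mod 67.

48

31 + 11 = 42
42 + 50 = 92 ≡ 25 (mod 67)
25 * 18 = 450 ≡ 48 (mod 67)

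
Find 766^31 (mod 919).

766^1 ≡ 766 (mod 919)
766^2 ≡ 766^2 = 586756 ≡ 434 (mod 919)
766^4 ≡ 434^2 = 188356 ≡ 880 (mod 919)
766^8 ≡ 880^2 = 774400 ≡ 602 (mod 919)
766^16 ≡ 602^2 = 362404 ≡ 318 (mod 919)
766^31 = 766^16 × 766^8 × 766^4 × 766^2 × 766^1 ≡ 318 × 602 × 880 × 434 × 766 (mod 919).
Accumulate the product:
318 × 602 = 191436 ≡ 284
284 × 880 = 249920 ≡ 871
871 × 434 = 378014 ≡ 305
305 × 766 = 233630 ≡ 204

204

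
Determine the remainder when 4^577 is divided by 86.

64

577 in binary is 1001000001, i.e. 577 = 512 + 64 + 1.
4^1 ≡ 4 (mod 86)
4^2 ≡ 4^2 = 16 (mod 86)
4^4 ≡ 16^2 = 256 ≡ 84 (mod 86)
4^8 ≡ 84^2 = 7056 ≡ 4 (mod 86)
4^16 ≡ 4^2 = 16 (mod 86)
4^32 ≡ 16^2 = 256 ≡ 84 (mod 86)
4^64 ≡ 84^2 = 7056 ≡ 4 (mod 86)
4^128 ≡ 4^2 = 16 (mod 86)
4^256 ≡ 16^2 = 256 ≡ 84 (mod 86)
4^512 ≡ 84^2 = 7056 ≡ 4 (mod 86)
4^577 = 4^512 × 4^64 × 4^1 ≡ 4 × 4 × 4 (mod 86).
Accumulate the product:
4 × 4 = 16
16 × 4 = 64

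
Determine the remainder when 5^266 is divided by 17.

By square-and-multiply:
266 in binary is 100001010, i.e. 266 = 256 + 8 + 2.
5^1 ≡ 5 (mod 17)
5^2 ≡ 5^2 = 25 ≡ 8 (mod 17)
5^4 ≡ 8^2 = 64 ≡ 13 (mod 17)
5^8 ≡ 13^2 = 169 ≡ 16 (mod 17)
5^16 ≡ 16^2 = 256 ≡ 1 (mod 17)
5^32 ≡ 1^2 = 1 (mod 17)
5^64 ≡ 1^2 = 1 (mod 17)
5^128 ≡ 1^2 = 1 (mod 17)
5^256 ≡ 1^2 = 1 (mod 17)
5^266 = 5^256 * 5^8 * 5^2 ≡ 1 * 16 * 8 (mod 17).
Accumulate the product:
1 * 16 = 16
16 * 8 = 128 ≡ 9

9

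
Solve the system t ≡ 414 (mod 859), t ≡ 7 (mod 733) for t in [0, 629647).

859⁻¹ mod 733: 859×64 ≡ 1 (mod 733), so 859⁻¹ ≡ 64.
t = 414 + 859×((7 − 414)×64 mod 733) = 414 + 859×340 = 292474.
Check: 292474 mod 859 = 414, 292474 mod 733 = 7. ✓

292474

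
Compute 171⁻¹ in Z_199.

199 = 1·171 + 28
171 = 6·28 + 3
28 = 9·3 + 1
3 = 3·1 + 0
gcd(171, 199) = 1, so the inverse exists.
Bézout: 1 = 55·199 − 64·171.
So 171⁻¹ ≡ −64 ≡ 135 (mod 199).

135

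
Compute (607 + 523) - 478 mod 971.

652

607 + 523 = 1130 ≡ 159 (mod 971)
159 - 478 = -319 ≡ 652 (mod 971)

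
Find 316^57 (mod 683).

Compute successive squares:
57 in binary is 111001, i.e. 57 = 32 + 16 + 8 + 1.
316^1 ≡ 316 (mod 683)
316^2 ≡ 316^2 = 99856 ≡ 138 (mod 683)
316^4 ≡ 138^2 = 19044 ≡ 603 (mod 683)
316^8 ≡ 603^2 = 363609 ≡ 253 (mod 683)
316^16 ≡ 253^2 = 64009 ≡ 490 (mod 683)
316^32 ≡ 490^2 = 240100 ≡ 367 (mod 683)
316^57 = 316^32 × 316^16 × 316^8 × 316^1 ≡ 367 × 490 × 253 × 316 (mod 683).
Accumulate the product:
367 × 490 = 179830 ≡ 201
201 × 253 = 50853 ≡ 311
311 × 316 = 98276 ≡ 607

607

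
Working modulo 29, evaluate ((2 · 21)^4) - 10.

2 · 21 = 42 ≡ 13 (mod 29)
(13)^4 ≡ 25 (mod 29)
25 - 10 = 15

15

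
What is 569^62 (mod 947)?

427

62 in binary is 111110, i.e. 62 = 32 + 16 + 8 + 4 + 2.
569^1 ≡ 569 (mod 947)
569^2 ≡ 569^2 = 323761 ≡ 834 (mod 947)
569^4 ≡ 834^2 = 695556 ≡ 458 (mod 947)
569^8 ≡ 458^2 = 209764 ≡ 477 (mod 947)
569^16 ≡ 477^2 = 227529 ≡ 249 (mod 947)
569^32 ≡ 249^2 = 62001 ≡ 446 (mod 947)
569^62 = 569^32 × 569^16 × 569^8 × 569^4 × 569^2 ≡ 446 × 249 × 477 × 458 × 834 (mod 947).
Accumulate the product:
446 × 249 = 111054 ≡ 255
255 × 477 = 121635 ≡ 419
419 × 458 = 191902 ≡ 608
608 × 834 = 507072 ≡ 427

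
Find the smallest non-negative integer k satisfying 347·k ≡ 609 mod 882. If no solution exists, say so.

777

gcd(347, 882) = 1, so a unique solution mod 882 exists.
347⁻¹ ≡ 821 (mod 882).
k ≡ 821·609 ≡ 777 (mod 882).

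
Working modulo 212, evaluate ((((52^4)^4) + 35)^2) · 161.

(52)^4 ≡ 160 (mod 212)
(160)^4 ≡ 160 (mod 212)
160 + 35 = 195
(195)^2 ≡ 77 (mod 212)
77 · 161 = 12397 ≡ 101 (mod 212)

101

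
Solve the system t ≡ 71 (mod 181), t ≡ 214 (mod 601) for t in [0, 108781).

181⁻¹ mod 601: 181·259 ≡ 1 (mod 601), so 181⁻¹ ≡ 259.
t = 71 + 181·((214 − 71)·259 mod 601) = 71 + 181·376 = 68127.

68127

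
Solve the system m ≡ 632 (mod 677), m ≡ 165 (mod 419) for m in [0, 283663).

73071

677⁻¹ mod 419: 677*216 ≡ 1 (mod 419), so 677⁻¹ ≡ 216.
m = 632 + 677*((165 − 632)*216 mod 419) = 632 + 677*107 = 73071.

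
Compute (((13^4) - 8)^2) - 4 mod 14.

(13)^4 ≡ 1 (mod 14)
1 - 8 = -7 ≡ 7 (mod 14)
(7)^2 ≡ 7 (mod 14)
7 - 4 = 3

3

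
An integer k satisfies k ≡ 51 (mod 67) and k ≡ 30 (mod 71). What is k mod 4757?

67⁻¹ mod 71: 67·53 ≡ 1 (mod 71), so 67⁻¹ ≡ 53.
k = 51 + 67·((30 − 51)·53 mod 71) = 51 + 67·23 = 1592.
Check: 1592 mod 67 = 51, 1592 mod 71 = 30. ✓

1592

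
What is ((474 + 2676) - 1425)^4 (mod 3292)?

474 + 2676 = 3150
3150 - 1425 = 1725
(1725)^4 ≡ 2429 (mod 3292)

2429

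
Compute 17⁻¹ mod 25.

3

By the extended Euclidean algorithm:
25 = 1*17 + 8
17 = 2*8 + 1
8 = 8*1 + 0
gcd(17, 25) = 1, so the inverse exists.
Bézout: 1 = −2*25 + 3*17.
So 17⁻¹ ≡ 3 (mod 25).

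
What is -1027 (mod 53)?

33

-1027 = -20·53 + 33, so -1027 ≡ 33 (mod 53).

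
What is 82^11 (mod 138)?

Compute successive squares:
11 in binary is 1011, i.e. 11 = 8 + 2 + 1.
82^1 ≡ 82 (mod 138)
82^2 ≡ 82^2 = 6724 ≡ 100 (mod 138)
82^4 ≡ 100^2 = 10000 ≡ 64 (mod 138)
82^8 ≡ 64^2 = 4096 ≡ 94 (mod 138)
82^11 = 82^8 · 82^2 · 82^1 ≡ 94 · 100 · 82 (mod 138).
Accumulate the product:
94 · 100 = 9400 ≡ 16
16 · 82 = 1312 ≡ 70

70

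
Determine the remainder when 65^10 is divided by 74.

9

Compute successive squares:
10 in binary is 1010, i.e. 10 = 8 + 2.
65^1 ≡ 65 (mod 74)
65^2 ≡ 65^2 = 4225 ≡ 7 (mod 74)
65^4 ≡ 7^2 = 49 (mod 74)
65^8 ≡ 49^2 = 2401 ≡ 33 (mod 74)
65^10 = 65^8 × 65^2 ≡ 33 × 7 (mod 74).
33 × 7 = 231 ≡ 9 (mod 74).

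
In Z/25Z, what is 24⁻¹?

25 = 1*24 + 1
24 = 24*1 + 0
gcd(24, 25) = 1, so the inverse exists.
Bézout: 1 = 1*25 − 1*24.
So 24⁻¹ ≡ −1 ≡ 24 (mod 25).

24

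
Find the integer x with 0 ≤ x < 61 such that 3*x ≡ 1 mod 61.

Apply the Euclidean algorithm and back-substitute:
61 = 20×3 + 1
3 = 3×1 + 0
gcd(3, 61) = 1, so the inverse exists.
Bézout: 1 = 1×61 − 20×3.
So 3⁻¹ ≡ −20 ≡ 41 (mod 61).

41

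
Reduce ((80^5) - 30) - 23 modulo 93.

3

(80)^5 ≡ 56 (mod 93)
56 - 30 = 26
26 - 23 = 3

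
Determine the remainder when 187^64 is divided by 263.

98

Compute successive squares:
187^1 ≡ 187 (mod 263)
187^2 ≡ 187^2 = 34969 ≡ 253 (mod 263)
187^4 ≡ 253^2 = 64009 ≡ 100 (mod 263)
187^8 ≡ 100^2 = 10000 ≡ 6 (mod 263)
187^16 ≡ 6^2 = 36 (mod 263)
187^32 ≡ 36^2 = 1296 ≡ 244 (mod 263)
187^64 ≡ 244^2 = 59536 ≡ 98 (mod 263)
So 187^64 ≡ 98 (mod 263).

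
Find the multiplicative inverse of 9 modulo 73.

65

Apply the Euclidean algorithm and back-substitute:
73 = 8·9 + 1
9 = 9·1 + 0
gcd(9, 73) = 1, so the inverse exists.
Bézout: 1 = 1·73 − 8·9.
So 9⁻¹ ≡ −8 ≡ 65 (mod 73).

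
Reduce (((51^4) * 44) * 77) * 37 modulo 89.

67

(51)^4 ≡ 44 (mod 89)
44 * 44 = 1936 ≡ 67 (mod 89)
67 * 77 = 5159 ≡ 86 (mod 89)
86 * 37 = 3182 ≡ 67 (mod 89)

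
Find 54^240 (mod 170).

86

240 in binary is 11110000, i.e. 240 = 128 + 64 + 32 + 16.
54^1 ≡ 54 (mod 170)
54^2 ≡ 54^2 = 2916 ≡ 26 (mod 170)
54^4 ≡ 26^2 = 676 ≡ 166 (mod 170)
54^8 ≡ 166^2 = 27556 ≡ 16 (mod 170)
54^16 ≡ 16^2 = 256 ≡ 86 (mod 170)
54^32 ≡ 86^2 = 7396 ≡ 86 (mod 170)
54^64 ≡ 86^2 = 7396 ≡ 86 (mod 170)
54^128 ≡ 86^2 = 7396 ≡ 86 (mod 170)
54^240 = 54^128 * 54^64 * 54^32 * 54^16 ≡ 86 * 86 * 86 * 86 (mod 170).
Accumulate the product:
86 * 86 = 7396 ≡ 86
86 * 86 = 7396 ≡ 86
86 * 86 = 7396 ≡ 86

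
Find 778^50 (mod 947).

108

Compute successive squares:
778^1 ≡ 778 (mod 947)
778^2 ≡ 778^2 = 605284 ≡ 151 (mod 947)
778^4 ≡ 151^2 = 22801 ≡ 73 (mod 947)
778^8 ≡ 73^2 = 5329 ≡ 594 (mod 947)
778^16 ≡ 594^2 = 352836 ≡ 552 (mod 947)
778^32 ≡ 552^2 = 304704 ≡ 717 (mod 947)
778^50 = 778^32 * 778^16 * 778^2 ≡ 717 * 552 * 151 (mod 947).
Accumulate the product:
717 * 552 = 395784 ≡ 885
885 * 151 = 133635 ≡ 108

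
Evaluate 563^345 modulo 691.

1

Using repeated squaring:
345 in binary is 101011001, i.e. 345 = 256 + 64 + 16 + 8 + 1.
563^1 ≡ 563 (mod 691)
563^2 ≡ 563^2 = 316969 ≡ 491 (mod 691)
563^4 ≡ 491^2 = 241081 ≡ 613 (mod 691)
563^8 ≡ 613^2 = 375769 ≡ 556 (mod 691)
563^16 ≡ 556^2 = 309136 ≡ 259 (mod 691)
563^32 ≡ 259^2 = 67081 ≡ 54 (mod 691)
563^64 ≡ 54^2 = 2916 ≡ 152 (mod 691)
563^128 ≡ 152^2 = 23104 ≡ 301 (mod 691)
563^256 ≡ 301^2 = 90601 ≡ 80 (mod 691)
563^345 = 563^256 · 563^64 · 563^16 · 563^8 · 563^1 ≡ 80 · 152 · 259 · 556 · 563 (mod 691).
Accumulate the product:
80 · 152 = 12160 ≡ 413
413 · 259 = 106967 ≡ 553
553 · 556 = 307468 ≡ 664
664 · 563 = 373832 ≡ 1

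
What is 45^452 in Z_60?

45

Compute successive squares:
452 in binary is 111000100, i.e. 452 = 256 + 128 + 64 + 4.
45^1 ≡ 45 (mod 60)
45^2 ≡ 45^2 = 2025 ≡ 45 (mod 60)
45^4 ≡ 45^2 = 2025 ≡ 45 (mod 60)
45^8 ≡ 45^2 = 2025 ≡ 45 (mod 60)
45^16 ≡ 45^2 = 2025 ≡ 45 (mod 60)
45^32 ≡ 45^2 = 2025 ≡ 45 (mod 60)
45^64 ≡ 45^2 = 2025 ≡ 45 (mod 60)
45^128 ≡ 45^2 = 2025 ≡ 45 (mod 60)
45^256 ≡ 45^2 = 2025 ≡ 45 (mod 60)
45^452 = 45^256 · 45^128 · 45^64 · 45^4 ≡ 45 · 45 · 45 · 45 (mod 60).
Accumulate the product:
45 · 45 = 2025 ≡ 45
45 · 45 = 2025 ≡ 45
45 · 45 = 2025 ≡ 45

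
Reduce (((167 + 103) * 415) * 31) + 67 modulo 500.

117

167 + 103 = 270
270 * 415 = 112050 ≡ 50 (mod 500)
50 * 31 = 1550 ≡ 50 (mod 500)
50 + 67 = 117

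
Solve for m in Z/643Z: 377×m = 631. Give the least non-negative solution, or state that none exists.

469

gcd(377, 643) = 1, so a unique solution mod 643 exists.
377⁻¹ ≡ 336 (mod 643).
m ≡ 336×631 ≡ 469 (mod 643).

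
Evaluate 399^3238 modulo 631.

561

3238 in binary is 110010100110, i.e. 3238 = 2048 + 1024 + 128 + 32 + 4 + 2.
399^1 ≡ 399 (mod 631)
399^2 ≡ 399^2 = 159201 ≡ 189 (mod 631)
399^4 ≡ 189^2 = 35721 ≡ 385 (mod 631)
399^8 ≡ 385^2 = 148225 ≡ 571 (mod 631)
399^16 ≡ 571^2 = 326041 ≡ 445 (mod 631)
399^32 ≡ 445^2 = 198025 ≡ 522 (mod 631)
399^64 ≡ 522^2 = 272484 ≡ 523 (mod 631)
399^128 ≡ 523^2 = 273529 ≡ 306 (mod 631)
399^256 ≡ 306^2 = 93636 ≡ 248 (mod 631)
399^512 ≡ 248^2 = 61504 ≡ 297 (mod 631)
399^1024 ≡ 297^2 = 88209 ≡ 500 (mod 631)
399^2048 ≡ 500^2 = 250000 ≡ 124 (mod 631)
399^3238 = 399^2048 × 399^1024 × 399^128 × 399^32 × 399^4 × 399^2 ≡ 124 × 500 × 306 × 522 × 385 × 189 (mod 631).
Accumulate the product:
124 × 500 = 62000 ≡ 162
162 × 306 = 49572 ≡ 354
354 × 522 = 184788 ≡ 536
536 × 385 = 206360 ≡ 23
23 × 189 = 4347 ≡ 561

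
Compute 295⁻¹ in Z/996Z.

996 = 3×295 + 111
295 = 2×111 + 73
111 = 1×73 + 38
73 = 1×38 + 35
38 = 1×35 + 3
35 = 11×3 + 2
3 = 1×2 + 1
2 = 2×1 + 0
gcd(295, 996) = 1, so the inverse exists.
Back-substitute for 1:
1 = 1×3 − 1×2
  = −1×35 + 12×3
  = 12×38 − 13×35
  = −13×73 + 25×38
  = 25×111 − 38×73
  = −38×295 + 101×111
  = 101×996 − 341×295
So 295⁻¹ ≡ −341 ≡ 655 (mod 996).

655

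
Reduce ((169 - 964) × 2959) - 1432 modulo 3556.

235

169 - 964 = -795 ≡ 2761 (mod 3556)
2761 × 2959 = 8169799 ≡ 1667 (mod 3556)
1667 - 1432 = 235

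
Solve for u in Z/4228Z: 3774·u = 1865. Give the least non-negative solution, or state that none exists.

gcd(3774, 4228) = 2, and 2 does not divide 1865.
So the congruence has no solution.

no solution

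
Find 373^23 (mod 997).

Compute successive squares:
373^1 ≡ 373 (mod 997)
373^2 ≡ 373^2 = 139129 ≡ 546 (mod 997)
373^4 ≡ 546^2 = 298116 ≡ 13 (mod 997)
373^8 ≡ 13^2 = 169 (mod 997)
373^16 ≡ 169^2 = 28561 ≡ 645 (mod 997)
373^23 = 373^16 * 373^4 * 373^2 * 373^1 ≡ 645 * 13 * 546 * 373 (mod 997).
Accumulate the product:
645 * 13 = 8385 ≡ 409
409 * 546 = 223314 ≡ 983
983 * 373 = 366659 ≡ 760

760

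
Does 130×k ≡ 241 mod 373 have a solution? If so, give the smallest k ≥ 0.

gcd(130, 373) = 1, so a unique solution mod 373 exists.
130⁻¹ ≡ 66 (mod 373).
k ≡ 66×241 ≡ 240 (mod 373).

240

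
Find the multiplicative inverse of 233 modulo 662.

Run the extended Euclidean algorithm:
662 = 2*233 + 196
233 = 1*196 + 37
196 = 5*37 + 11
37 = 3*11 + 4
11 = 2*4 + 3
4 = 1*3 + 1
3 = 3*1 + 0
gcd(233, 662) = 1, so the inverse exists.
Back-substitute for 1:
1 = 1*4 − 1*3
  = −1*11 + 3*4
  = 3*37 − 10*11
  = −10*196 + 53*37
  = 53*233 − 63*196
  = −63*662 + 179*233
So 233⁻¹ ≡ 179 (mod 662).

179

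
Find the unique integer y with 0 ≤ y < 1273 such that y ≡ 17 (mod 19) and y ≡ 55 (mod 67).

55

19⁻¹ mod 67: 19·60 ≡ 1 (mod 67), so 19⁻¹ ≡ 60.
y = 17 + 19·((55 − 17)·60 mod 67) = 17 + 19·2 = 55.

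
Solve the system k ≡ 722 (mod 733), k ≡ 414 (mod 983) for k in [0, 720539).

733⁻¹ mod 983: 733*578 ≡ 1 (mod 983), so 733⁻¹ ≡ 578.
k = 722 + 733*((414 − 722)*578 mod 983) = 722 + 733*882 = 647228.
Check: 647228 mod 733 = 722, 647228 mod 983 = 414. ✓

647228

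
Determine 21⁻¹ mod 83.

By the extended Euclidean algorithm:
83 = 3*21 + 20
21 = 1*20 + 1
20 = 20*1 + 0
gcd(21, 83) = 1, so the inverse exists.
Back-substitute for 1:
1 = 1*21 − 1*20
  = −1*83 + 4*21
So 21⁻¹ ≡ 4 (mod 83).

4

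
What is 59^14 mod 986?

Using repeated squaring:
59^1 ≡ 59 (mod 986)
59^2 ≡ 59^2 = 3481 ≡ 523 (mod 986)
59^4 ≡ 523^2 = 273529 ≡ 407 (mod 986)
59^8 ≡ 407^2 = 165649 ≡ 1 (mod 986)
59^14 = 59^8 × 59^4 × 59^2 ≡ 1 × 407 × 523 (mod 986).
Accumulate the product:
1 × 407 = 407
407 × 523 = 212861 ≡ 871

871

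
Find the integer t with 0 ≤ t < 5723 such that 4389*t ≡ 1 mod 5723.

Apply the Euclidean algorithm and back-substitute:
5723 = 1*4389 + 1334
4389 = 3*1334 + 387
1334 = 3*387 + 173
387 = 2*173 + 41
173 = 4*41 + 9
41 = 4*9 + 5
9 = 1*5 + 4
5 = 1*4 + 1
4 = 4*1 + 0
gcd(4389, 5723) = 1, so the inverse exists.
Bézout: 1 = −964*5723 + 1257*4389.
So 4389⁻¹ ≡ 1257 (mod 5723).

1257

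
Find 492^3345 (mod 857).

286

By square-and-multiply:
3345 in binary is 110100010001, i.e. 3345 = 2048 + 1024 + 256 + 16 + 1.
492^1 ≡ 492 (mod 857)
492^2 ≡ 492^2 = 242064 ≡ 390 (mod 857)
492^4 ≡ 390^2 = 152100 ≡ 411 (mod 857)
492^8 ≡ 411^2 = 168921 ≡ 92 (mod 857)
492^16 ≡ 92^2 = 8464 ≡ 751 (mod 857)
492^32 ≡ 751^2 = 564001 ≡ 95 (mod 857)
492^64 ≡ 95^2 = 9025 ≡ 455 (mod 857)
492^128 ≡ 455^2 = 207025 ≡ 488 (mod 857)
492^256 ≡ 488^2 = 238144 ≡ 755 (mod 857)
492^512 ≡ 755^2 = 570025 ≡ 120 (mod 857)
492^1024 ≡ 120^2 = 14400 ≡ 688 (mod 857)
492^2048 ≡ 688^2 = 473344 ≡ 280 (mod 857)
492^3345 = 492^2048 × 492^1024 × 492^256 × 492^16 × 492^1 ≡ 280 × 688 × 755 × 751 × 492 (mod 857).
Accumulate the product:
280 × 688 = 192640 ≡ 672
672 × 755 = 507360 ≡ 16
16 × 751 = 12016 ≡ 18
18 × 492 = 8856 ≡ 286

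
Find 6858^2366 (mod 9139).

Using repeated squaring:
6858^1 ≡ 6858 (mod 9139)
6858^2 ≡ 6858^2 = 47032164 ≡ 2870 (mod 9139)
6858^4 ≡ 2870^2 = 8236900 ≡ 2661 (mod 9139)
6858^8 ≡ 2661^2 = 7080921 ≡ 7335 (mod 9139)
6858^16 ≡ 7335^2 = 53802225 ≡ 932 (mod 9139)
6858^32 ≡ 932^2 = 868624 ≡ 419 (mod 9139)
6858^64 ≡ 419^2 = 175561 ≡ 1920 (mod 9139)
6858^128 ≡ 1920^2 = 3686400 ≡ 3383 (mod 9139)
6858^256 ≡ 3383^2 = 11444689 ≡ 2661 (mod 9139)
6858^512 ≡ 2661^2 = 7080921 ≡ 7335 (mod 9139)
6858^1024 ≡ 7335^2 = 53802225 ≡ 932 (mod 9139)
6858^2048 ≡ 932^2 = 868624 ≡ 419 (mod 9139)
6858^2366 = 6858^2048 * 6858^256 * 6858^32 * 6858^16 * 6858^8 * 6858^4 * 6858^2 ≡ 419 * 2661 * 419 * 932 * 7335 * 2661 * 2870 (mod 9139).
Accumulate the product:
419 * 2661 = 1114959 ≡ 1
1 * 419 = 419
419 * 932 = 390508 ≡ 6670
6670 * 7335 = 48924450 ≡ 3383
3383 * 2661 = 9002163 ≡ 248
248 * 2870 = 711760 ≡ 8057

8057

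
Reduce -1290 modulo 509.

-1290 = -3*509 + 237, so -1290 ≡ 237 (mod 509).

237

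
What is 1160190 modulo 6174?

5652

1160190 = 187·6174 + 5652, so 1160190 ≡ 5652 (mod 6174).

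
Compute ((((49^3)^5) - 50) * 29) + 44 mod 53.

(49)^3 ≡ 42 (mod 53)
(42)^5 ≡ 16 (mod 53)
16 - 50 = -34 ≡ 19 (mod 53)
19 * 29 = 551 ≡ 21 (mod 53)
21 + 44 = 65 ≡ 12 (mod 53)

12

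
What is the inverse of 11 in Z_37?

27

Apply the Euclidean algorithm and back-substitute:
37 = 3·11 + 4
11 = 2·4 + 3
4 = 1·3 + 1
3 = 3·1 + 0
gcd(11, 37) = 1, so the inverse exists.
Back-substitute for 1:
1 = 1·4 − 1·3
  = −1·11 + 3·4
  = 3·37 − 10·11
So 11⁻¹ ≡ −10 ≡ 27 (mod 37).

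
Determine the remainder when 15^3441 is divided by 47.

45

Compute successive squares:
3441 in binary is 110101110001, i.e. 3441 = 2048 + 1024 + 256 + 64 + 32 + 16 + 1.
15^1 ≡ 15 (mod 47)
15^2 ≡ 15^2 = 225 ≡ 37 (mod 47)
15^4 ≡ 37^2 = 1369 ≡ 6 (mod 47)
15^8 ≡ 6^2 = 36 (mod 47)
15^16 ≡ 36^2 = 1296 ≡ 27 (mod 47)
15^32 ≡ 27^2 = 729 ≡ 24 (mod 47)
15^64 ≡ 24^2 = 576 ≡ 12 (mod 47)
15^128 ≡ 12^2 = 144 ≡ 3 (mod 47)
15^256 ≡ 3^2 = 9 (mod 47)
15^512 ≡ 9^2 = 81 ≡ 34 (mod 47)
15^1024 ≡ 34^2 = 1156 ≡ 28 (mod 47)
15^2048 ≡ 28^2 = 784 ≡ 32 (mod 47)
15^3441 = 15^2048 * 15^1024 * 15^256 * 15^64 * 15^32 * 15^16 * 15^1 ≡ 32 * 28 * 9 * 12 * 24 * 27 * 15 (mod 47).
Accumulate the product:
32 * 28 = 896 ≡ 3
3 * 9 = 27
27 * 12 = 324 ≡ 42
42 * 24 = 1008 ≡ 21
21 * 27 = 567 ≡ 3
3 * 15 = 45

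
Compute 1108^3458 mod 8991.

4888

Compute successive squares:
3458 in binary is 110110000010, i.e. 3458 = 2048 + 1024 + 256 + 128 + 2.
1108^1 ≡ 1108 (mod 8991)
1108^2 ≡ 1108^2 = 1227664 ≡ 4888 (mod 8991)
1108^4 ≡ 4888^2 = 23892544 ≡ 3457 (mod 8991)
1108^8 ≡ 3457^2 = 11950849 ≡ 1810 (mod 8991)
1108^16 ≡ 1810^2 = 3276100 ≡ 3376 (mod 8991)
1108^32 ≡ 3376^2 = 11397376 ≡ 5779 (mod 8991)
1108^64 ≡ 5779^2 = 33396841 ≡ 4267 (mod 8991)
1108^128 ≡ 4267^2 = 18207289 ≡ 514 (mod 8991)
1108^256 ≡ 514^2 = 264196 ≡ 3457 (mod 8991)
1108^512 ≡ 3457^2 = 11950849 ≡ 1810 (mod 8991)
1108^1024 ≡ 1810^2 = 3276100 ≡ 3376 (mod 8991)
1108^2048 ≡ 3376^2 = 11397376 ≡ 5779 (mod 8991)
1108^3458 = 1108^2048 · 1108^1024 · 1108^256 · 1108^128 · 1108^2 ≡ 5779 · 3376 · 3457 · 514 · 4888 (mod 8991).
Accumulate the product:
5779 · 3376 = 19509904 ≡ 8425
8425 · 3457 = 29125225 ≡ 3376
3376 · 514 = 1735264 ≡ 1
1 · 4888 = 4888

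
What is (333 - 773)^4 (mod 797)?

259

333 - 773 = -440 ≡ 357 (mod 797)
(357)^4 ≡ 259 (mod 797)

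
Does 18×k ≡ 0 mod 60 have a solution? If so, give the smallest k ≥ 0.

0

gcd(18, 60) = 6, and 6 | 0, so solutions exist.
Divide through by 6: 3×k ≡ 0 mod 10.
3⁻¹ ≡ 7 (mod 10).
k ≡ 7×0 ≡ 0 (mod 10).
The smallest non-negative solution is k = 0.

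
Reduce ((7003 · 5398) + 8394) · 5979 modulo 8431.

5603

7003 · 5398 = 37802194 ≡ 6021 (mod 8431)
6021 + 8394 = 14415 ≡ 5984 (mod 8431)
5984 · 5979 = 35778336 ≡ 5603 (mod 8431)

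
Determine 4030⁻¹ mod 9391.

254

By the extended Euclidean algorithm:
9391 = 2*4030 + 1331
4030 = 3*1331 + 37
1331 = 35*37 + 36
37 = 1*36 + 1
36 = 36*1 + 0
gcd(4030, 9391) = 1, so the inverse exists.
Back-substitute for 1:
1 = 1*37 − 1*36
  = −1*1331 + 36*37
  = 36*4030 − 109*1331
  = −109*9391 + 254*4030
So 4030⁻¹ ≡ 254 (mod 9391).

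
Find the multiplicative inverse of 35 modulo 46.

25

Run the extended Euclidean algorithm:
46 = 1×35 + 11
35 = 3×11 + 2
11 = 5×2 + 1
2 = 2×1 + 0
gcd(35, 46) = 1, so the inverse exists.
Back-substitute for 1:
1 = 1×11 − 5×2
  = −5×35 + 16×11
  = 16×46 − 21×35
So 35⁻¹ ≡ −21 ≡ 25 (mod 46).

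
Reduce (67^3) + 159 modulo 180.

142

(67)^3 ≡ 163 (mod 180)
163 + 159 = 322 ≡ 142 (mod 180)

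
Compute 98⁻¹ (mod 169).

Run the extended Euclidean algorithm:
169 = 1×98 + 71
98 = 1×71 + 27
71 = 2×27 + 17
27 = 1×17 + 10
17 = 1×10 + 7
10 = 1×7 + 3
7 = 2×3 + 1
3 = 3×1 + 0
gcd(98, 169) = 1, so the inverse exists.
Back-substitute for 1:
1 = 1×7 − 2×3
  = −2×10 + 3×7
  = 3×17 − 5×10
  = −5×27 + 8×17
  = 8×71 − 21×27
  = −21×98 + 29×71
  = 29×169 − 50×98
So 98⁻¹ ≡ −50 ≡ 119 (mod 169).

119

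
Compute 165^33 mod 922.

627

33 in binary is 100001, i.e. 33 = 32 + 1.
165^1 ≡ 165 (mod 922)
165^2 ≡ 165^2 = 27225 ≡ 487 (mod 922)
165^4 ≡ 487^2 = 237169 ≡ 215 (mod 922)
165^8 ≡ 215^2 = 46225 ≡ 125 (mod 922)
165^16 ≡ 125^2 = 15625 ≡ 873 (mod 922)
165^32 ≡ 873^2 = 762129 ≡ 557 (mod 922)
165^33 = 165^32 × 165^1 ≡ 557 × 165 (mod 922).
557 × 165 = 91905 ≡ 627 (mod 922).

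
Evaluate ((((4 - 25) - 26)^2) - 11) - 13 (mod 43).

4 - 25 = -21 ≡ 22 (mod 43)
22 - 26 = -4 ≡ 39 (mod 43)
(39)^2 ≡ 16 (mod 43)
16 - 11 = 5
5 - 13 = -8 ≡ 35 (mod 43)

35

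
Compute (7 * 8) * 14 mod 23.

7 * 8 = 56 ≡ 10 (mod 23)
10 * 14 = 140 ≡ 2 (mod 23)

2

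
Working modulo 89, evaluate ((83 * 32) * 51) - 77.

83 * 32 = 2656 ≡ 75 (mod 89)
75 * 51 = 3825 ≡ 87 (mod 89)
87 - 77 = 10

10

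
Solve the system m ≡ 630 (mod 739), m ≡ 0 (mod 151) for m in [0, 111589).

71574

739⁻¹ mod 151: 739×66 ≡ 1 (mod 151), so 739⁻¹ ≡ 66.
m = 630 + 739×((0 − 630)×66 mod 151) = 630 + 739×96 = 71574.
Check: 71574 mod 739 = 630, 71574 mod 151 = 0. ✓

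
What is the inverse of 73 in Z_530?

Apply the Euclidean algorithm and back-substitute:
530 = 7*73 + 19
73 = 3*19 + 16
19 = 1*16 + 3
16 = 5*3 + 1
3 = 3*1 + 0
gcd(73, 530) = 1, so the inverse exists.
Bézout: 1 = −23*530 + 167*73.
So 73⁻¹ ≡ 167 (mod 530).

167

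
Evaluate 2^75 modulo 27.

2^1 ≡ 2 (mod 27)
2^2 ≡ 2^2 = 4 (mod 27)
2^4 ≡ 4^2 = 16 (mod 27)
2^8 ≡ 16^2 = 256 ≡ 13 (mod 27)
2^16 ≡ 13^2 = 169 ≡ 7 (mod 27)
2^32 ≡ 7^2 = 49 ≡ 22 (mod 27)
2^64 ≡ 22^2 = 484 ≡ 25 (mod 27)
2^75 = 2^64 · 2^8 · 2^2 · 2^1 ≡ 25 · 13 · 4 · 2 (mod 27).
Accumulate the product:
25 · 13 = 325 ≡ 1
1 · 4 = 4
4 · 2 = 8

8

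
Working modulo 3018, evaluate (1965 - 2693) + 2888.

2160

1965 - 2693 = -728 ≡ 2290 (mod 3018)
2290 + 2888 = 5178 ≡ 2160 (mod 3018)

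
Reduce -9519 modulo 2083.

896

-9519 = -5·2083 + 896, so -9519 ≡ 896 (mod 2083).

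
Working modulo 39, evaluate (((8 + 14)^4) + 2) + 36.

8 + 14 = 22
(22)^4 ≡ 22 (mod 39)
22 + 2 = 24
24 + 36 = 60 ≡ 21 (mod 39)

21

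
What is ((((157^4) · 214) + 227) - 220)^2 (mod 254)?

(157)^4 ≡ 121 (mod 254)
121 · 214 = 25894 ≡ 240 (mod 254)
240 + 227 = 467 ≡ 213 (mod 254)
213 - 220 = -7 ≡ 247 (mod 254)
(247)^2 ≡ 49 (mod 254)

49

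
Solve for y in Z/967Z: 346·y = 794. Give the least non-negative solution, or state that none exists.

483

gcd(346, 967) = 1, so a unique solution mod 967 exists.
346⁻¹ ≡ 109 (mod 967).
y ≡ 109·794 ≡ 483 (mod 967).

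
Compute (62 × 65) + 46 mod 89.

71

62 × 65 = 4030 ≡ 25 (mod 89)
25 + 46 = 71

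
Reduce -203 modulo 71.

-203 = -3×71 + 10, so -203 ≡ 10 (mod 71).

10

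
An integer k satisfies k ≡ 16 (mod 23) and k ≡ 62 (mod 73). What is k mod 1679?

62

23⁻¹ mod 73: 23*54 ≡ 1 (mod 73), so 23⁻¹ ≡ 54.
k = 16 + 23*((62 − 16)*54 mod 73) = 16 + 23*2 = 62.
Check: 62 mod 23 = 16, 62 mod 73 = 62. ✓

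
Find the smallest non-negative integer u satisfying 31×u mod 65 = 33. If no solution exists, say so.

gcd(31, 65) = 1, so a unique solution mod 65 exists.
31⁻¹ ≡ 21 (mod 65).
u ≡ 21×33 ≡ 43 (mod 65).

43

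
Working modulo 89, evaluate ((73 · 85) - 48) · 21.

73 · 85 = 6205 ≡ 64 (mod 89)
64 - 48 = 16
16 · 21 = 336 ≡ 69 (mod 89)

69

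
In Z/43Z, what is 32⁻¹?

39

Apply the Euclidean algorithm and back-substitute:
43 = 1×32 + 11
32 = 2×11 + 10
11 = 1×10 + 1
10 = 10×1 + 0
gcd(32, 43) = 1, so the inverse exists.
Back-substitute for 1:
1 = 1×11 − 1×10
  = −1×32 + 3×11
  = 3×43 − 4×32
So 32⁻¹ ≡ −4 ≡ 39 (mod 43).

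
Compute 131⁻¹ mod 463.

205

463 = 3*131 + 70
131 = 1*70 + 61
70 = 1*61 + 9
61 = 6*9 + 7
9 = 1*7 + 2
7 = 3*2 + 1
2 = 2*1 + 0
gcd(131, 463) = 1, so the inverse exists.
Back-substitute for 1:
1 = 1*7 − 3*2
  = −3*9 + 4*7
  = 4*61 − 27*9
  = −27*70 + 31*61
  = 31*131 − 58*70
  = −58*463 + 205*131
So 131⁻¹ ≡ 205 (mod 463).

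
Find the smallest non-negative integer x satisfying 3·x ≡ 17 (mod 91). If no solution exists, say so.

36

gcd(3, 91) = 1, so a unique solution mod 91 exists.
3⁻¹ ≡ 61 (mod 91).
x ≡ 61·17 ≡ 36 (mod 91).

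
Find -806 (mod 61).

-806 = -14*61 + 48, so -806 ≡ 48 (mod 61).

48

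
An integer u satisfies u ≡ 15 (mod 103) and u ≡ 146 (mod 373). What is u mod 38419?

2384

103⁻¹ mod 373: 103·134 ≡ 1 (mod 373), so 103⁻¹ ≡ 134.
u = 15 + 103·((146 − 15)·134 mod 373) = 15 + 103·23 = 2384.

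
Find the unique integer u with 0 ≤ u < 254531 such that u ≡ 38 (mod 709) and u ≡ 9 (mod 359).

709⁻¹ mod 359: 709·319 ≡ 1 (mod 359), so 709⁻¹ ≡ 319.
u = 38 + 709·((9 − 38)·319 mod 359) = 38 + 709·83 = 58885.
Check: 58885 mod 709 = 38, 58885 mod 359 = 9. ✓

58885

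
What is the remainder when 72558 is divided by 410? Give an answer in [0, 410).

72558 = 176×410 + 398, so 72558 ≡ 398 (mod 410).

398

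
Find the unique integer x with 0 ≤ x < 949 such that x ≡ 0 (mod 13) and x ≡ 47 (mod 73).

923

13⁻¹ mod 73: 13·45 ≡ 1 (mod 73), so 13⁻¹ ≡ 45.
x = 0 + 13·((47 − 0)·45 mod 73) = 0 + 13·71 = 923.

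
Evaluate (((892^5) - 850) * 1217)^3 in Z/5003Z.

183

(892)^5 ≡ 3646 (mod 5003)
3646 - 850 = 2796
2796 * 1217 = 3402732 ≡ 692 (mod 5003)
(692)^3 ≡ 183 (mod 5003)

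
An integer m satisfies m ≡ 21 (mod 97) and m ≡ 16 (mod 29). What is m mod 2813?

97⁻¹ mod 29: 97×3 ≡ 1 (mod 29), so 97⁻¹ ≡ 3.
m = 21 + 97×((16 − 21)×3 mod 29) = 21 + 97×14 = 1379.
Check: 1379 mod 97 = 21, 1379 mod 29 = 16. ✓

1379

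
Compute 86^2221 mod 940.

2221 in binary is 100010101101, i.e. 2221 = 2048 + 128 + 32 + 8 + 4 + 1.
86^1 ≡ 86 (mod 940)
86^2 ≡ 86^2 = 7396 ≡ 816 (mod 940)
86^4 ≡ 816^2 = 665856 ≡ 336 (mod 940)
86^8 ≡ 336^2 = 112896 ≡ 96 (mod 940)
86^16 ≡ 96^2 = 9216 ≡ 756 (mod 940)
86^32 ≡ 756^2 = 571536 ≡ 16 (mod 940)
86^64 ≡ 16^2 = 256 (mod 940)
86^128 ≡ 256^2 = 65536 ≡ 676 (mod 940)
86^256 ≡ 676^2 = 456976 ≡ 136 (mod 940)
86^512 ≡ 136^2 = 18496 ≡ 636 (mod 940)
86^1024 ≡ 636^2 = 404496 ≡ 296 (mod 940)
86^2048 ≡ 296^2 = 87616 ≡ 196 (mod 940)
86^2221 = 86^2048 × 86^128 × 86^32 × 86^8 × 86^4 × 86^1 ≡ 196 × 676 × 16 × 96 × 336 × 86 (mod 940).
Accumulate the product:
196 × 676 = 132496 ≡ 896
896 × 16 = 14336 ≡ 236
236 × 96 = 22656 ≡ 96
96 × 336 = 32256 ≡ 296
296 × 86 = 25456 ≡ 76

76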